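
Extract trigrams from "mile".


Word: "mile" (length 4)
Number of trigrams = 4 - 3 + 1 = 2
  Position 0: "mil"
  Position 1: "ile"
Trigrams = "mil", "ile"


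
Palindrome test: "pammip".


Word: "pammip"
Reversed: "pimmap"
Forward == Backward? pammip != pimmap
Palindrome = No


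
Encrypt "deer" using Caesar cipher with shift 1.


Word: "deer"
Shift: 1
Each letter → (letter + shift) mod 26:
  'd' (3) + 1 = 4 → 'e'
  'e' (4) + 1 = 5 → 'f'
  'e' (4) + 1 = 5 → 'f'
  'r' (17) + 1 = 18 → 's'
Result = "effs"


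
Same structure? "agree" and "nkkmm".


Pattern of "agree": [0, 1, 2, 3, 3]
Pattern of "nkkmm": [0, 1, 1, 2, 2]
Patterns do not match
Same pattern = No


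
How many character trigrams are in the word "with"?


Word: "with" (length 4)
Number of 3-grams = length - 3 + 1 = 4 - 3 + 1
= 2


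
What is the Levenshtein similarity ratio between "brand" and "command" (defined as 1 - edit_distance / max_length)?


Word 1: "brand" (length 5)
Word 2: "command" (length 7)
One optimal edit sequence:
  1. insert 'c'  (+1)
  2. insert 'o'  (+1)
  3. substitute 'b' -> 'm'  (+1)
  4. substitute 'r' -> 'm'  (+1)
  5. keep 'a'
  6. keep 'n'
  7. keep 'd'
Edit distance = 4
Max length = max(5, 7) = 7
Similarity = 1 - 4/7
= 0.4286


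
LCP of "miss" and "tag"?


Word 1: "miss"
Word 2: "tag"
Comparing from start:
  Pos 0: 'm' != 't' (stop)
LCP = "" (length 0)


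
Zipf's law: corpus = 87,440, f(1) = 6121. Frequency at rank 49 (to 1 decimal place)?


Zipf's law: f(r) = f(1) / r
f(1) = 6121
f(49) = 6121 / 49
= 124.9 occurrences


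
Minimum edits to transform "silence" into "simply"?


Word 1: "silence" (length 7)
Word 2: "simply" (length 6)
One optimal edit sequence (insert/delete/substitute each cost 1):
  1. keep 's'
  2. keep 'i'
  3. delete 'l'  (+1)
  4. substitute 'e' -> 'm'  (+1)
  5. substitute 'n' -> 'p'  (+1)
  6. substitute 'c' -> 'l'  (+1)
  7. substitute 'e' -> 'y'  (+1)
Total edit operations: 5
Edit distance = 5


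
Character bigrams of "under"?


Word: "under" (length 5)
Number of bigrams = 5 - 2 + 1 = 4
  Position 0: "un"
  Position 1: "nd"
  Position 2: "de"
  Position 3: "er"
Bigrams = "un", "nd", "de", "er"


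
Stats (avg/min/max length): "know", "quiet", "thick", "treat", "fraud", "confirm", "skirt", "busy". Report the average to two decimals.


Lengths: "know"=4, "quiet"=5, "thick"=5, "treat"=5, "fraud"=5, "confirm"=7, "skirt"=5, "busy"=4
Sum = 40, Count = 8
Average = 40/8 = 5.00
= avg=5.00, min=4, max=7


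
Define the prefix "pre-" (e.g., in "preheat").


Prefix: pre-
Example: preheat (pre- + heat)
Meaning = before


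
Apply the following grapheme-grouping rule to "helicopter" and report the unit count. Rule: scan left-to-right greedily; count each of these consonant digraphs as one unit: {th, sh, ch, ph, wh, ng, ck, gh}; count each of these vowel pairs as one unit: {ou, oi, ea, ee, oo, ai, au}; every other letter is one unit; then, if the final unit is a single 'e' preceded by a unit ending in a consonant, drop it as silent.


Word: "helicopter" (10 letters)
Left-to-right scan:
  1. 'h' (letter)
  2. 'e' (letter)
  3. 'l' (letter)
  4. 'i' (letter)
  5. 'c' (letter)
  6. 'o' (letter)
  7. 'p' (letter)
  8. 't' (letter)
  9. 'e' (letter)
  10. 'r' (letter)
Units from scan: 10
Sound units = 10 units


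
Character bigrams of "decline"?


Word: "decline" (length 7)
Number of bigrams = 7 - 2 + 1 = 6
  Position 0: "de"
  Position 1: "ec"
  Position 2: "cl"
  Position 3: "li"
  Position 4: "in"
  Position 5: "ne"
Bigrams = "de", "ec", "cl", "li", "in", "ne"


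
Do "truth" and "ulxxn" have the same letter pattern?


Pattern of "truth": [0, 1, 2, 0, 3]
Pattern of "ulxxn": [0, 1, 2, 2, 3]
Patterns do not match
Same pattern = No


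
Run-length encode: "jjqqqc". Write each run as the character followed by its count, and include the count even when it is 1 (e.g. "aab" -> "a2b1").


String: "jjqqqc"
Scanning for consecutive runs:
  'j' x 2
  'q' x 3
  'c' x 1
RLE = "j2q3c1"


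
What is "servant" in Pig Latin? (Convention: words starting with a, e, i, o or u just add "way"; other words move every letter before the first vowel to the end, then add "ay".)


Word: "servant"
Starts with consonant(s) → move to end, add 'ay'
Consonant cluster: "s"
Pig Latin = "ervantsay"


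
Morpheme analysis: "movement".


Word: "movement"
Morphemes: move / -ment
Each morpheme carries meaning
= 2 morphemes


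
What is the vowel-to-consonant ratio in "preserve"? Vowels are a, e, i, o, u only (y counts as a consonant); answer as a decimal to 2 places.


Word: "preserve"
Vowels (a,e,i,o,u): 3
Consonants: 5
Ratio = 3/5
= 0.60


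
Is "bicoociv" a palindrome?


Word: "bicoociv"
Reversed: "vicoocib"
Forward == Backward? bicoociv != vicoocib
Palindrome = No


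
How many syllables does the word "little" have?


Word: "little"
Syllable breakdown: lit-tle
Counting: 2 parts
= 2 syllables


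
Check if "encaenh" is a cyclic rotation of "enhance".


Word: "enhance", Candidate: "encaenh"
Method: check if candidate is substring of word+word
"enhanceenhance" contains "encaenh"? No
Is rotation = No


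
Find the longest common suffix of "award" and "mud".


Word 1: "award"
Word 2: "mud"
Comparing from end:
  Pos -1: 'd' == 'd'
  Pos -2: 'r' != 'u' (stop)
LCS = "d" (length 1)


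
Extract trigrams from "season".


Word: "season" (length 6)
Number of trigrams = 6 - 3 + 1 = 4
  Position 0: "sea"
  Position 1: "eas"
  Position 2: "aso"
  Position 3: "son"
Trigrams = "sea", "eas", "aso", "son"


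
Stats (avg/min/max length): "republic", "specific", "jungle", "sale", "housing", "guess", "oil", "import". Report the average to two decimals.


Lengths: "republic"=8, "specific"=8, "jungle"=6, "sale"=4, "housing"=7, "guess"=5, "oil"=3, "import"=6
Sum = 47, Count = 8
Average = 47/8 = 5.88
= avg=5.88, min=3, max=8


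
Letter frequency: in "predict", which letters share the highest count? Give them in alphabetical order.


Word: "predict"
Letter counts:
  'c': 1
  'd': 1
  'e': 1
  'i': 1
  'p': 1
  'r': 1
  't': 1
Maximum count = 1
Most frequent = 'c', 'd', 'e', 'i', 'p', 'r', 't' (1 time each)


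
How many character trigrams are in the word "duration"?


Word: "duration" (length 8)
Number of 3-grams = length - 3 + 1 = 8 - 3 + 1
= 6


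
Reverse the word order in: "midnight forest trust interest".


Original: "midnight forest trust interest"
Words (1..n): midnight | forest | trust | interest
Reversed (n..1): interest | trust | forest | midnight
Result = "interest trust forest midnight"


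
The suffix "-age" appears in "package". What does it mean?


Suffix: -age
Example: package = pack + -age
Meaning = result / collection


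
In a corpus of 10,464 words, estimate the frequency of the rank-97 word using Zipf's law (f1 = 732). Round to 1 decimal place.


Zipf's law: f(r) = f(1) / r
f(1) = 732
f(97) = 732 / 97
= 7.5 occurrences


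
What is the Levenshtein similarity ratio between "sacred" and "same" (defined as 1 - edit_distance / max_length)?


Word 1: "sacred" (length 6)
Word 2: "same" (length 4)
One optimal edit sequence:
  1. keep 's'
  2. keep 'a'
  3. delete 'c'  (+1)
  4. substitute 'r' -> 'm'  (+1)
  5. keep 'e'
  6. delete 'd'  (+1)
Edit distance = 3
Max length = max(6, 4) = 6
Similarity = 1 - 3/6
= 0.5000


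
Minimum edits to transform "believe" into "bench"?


Word 1: "believe" (length 7)
Word 2: "bench" (length 5)
One optimal edit sequence (insert/delete/substitute each cost 1):
  1. keep 'b'
  2. keep 'e'
  3. delete 'l'  (+1)
  4. delete 'i'  (+1)
  5. substitute 'e' -> 'n'  (+1)
  6. substitute 'v' -> 'c'  (+1)
  7. substitute 'e' -> 'h'  (+1)
Total edit operations: 5
Edit distance = 5


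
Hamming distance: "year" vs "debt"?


Comparing character by character (same length = 4):
  Pos 0: 'y' vs 'd' !=
  Pos 1: 'e' vs 'e' =
  Pos 2: 'a' vs 'b' !=
  Pos 3: 'r' vs 't' !=
Hamming distance = 3


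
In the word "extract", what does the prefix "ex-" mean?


Prefix: ex-
Example: extract = ex- + tract
Meaning = out / former


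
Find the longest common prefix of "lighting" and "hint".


Word 1: "lighting"
Word 2: "hint"
Comparing from start:
  Pos 0: 'l' != 'h' (stop)
LCP = "" (length 0)


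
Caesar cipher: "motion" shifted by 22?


Word: "motion"
Shift: 22
Each letter → (letter + shift) mod 26:
  'm' (12) + 22 = 8 → 'i'
  'o' (14) + 22 = 10 → 'k'
  't' (19) + 22 = 15 → 'p'
  'i' (8) + 22 = 4 → 'e'
  'o' (14) + 22 = 10 → 'k'
  'n' (13) + 22 = 9 → 'j'
Result = "ikpekj"


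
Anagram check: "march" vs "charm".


Word 1: "march" → sorted: achmr
Word 2: "charm" → sorted: achmr
Same letters? achmr == achmr
Anagram = Yes


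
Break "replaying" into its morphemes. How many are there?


Word: "replaying"
Morphemes: re- + play + -ing
Each morpheme carries meaning
= 3 morphemes


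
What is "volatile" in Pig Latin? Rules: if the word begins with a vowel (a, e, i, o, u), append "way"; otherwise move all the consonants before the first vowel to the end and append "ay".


Word: "volatile"
Starts with consonant(s) → move to end, add 'ay'
Consonant cluster: "v"
Pig Latin = "olatilevay"


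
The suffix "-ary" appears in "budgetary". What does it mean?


Suffix: -ary
Example: budgetary (budget + -ary)
Meaning = relating to


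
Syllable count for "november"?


Word: "november"
Syllable breakdown: no · vem · ber
Counting: 3 parts
= 3 syllables


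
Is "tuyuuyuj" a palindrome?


Word: "tuyuuyuj"
Reversed: "juyuuyut"
Forward == Backward? tuyuuyuj != juyuuyut
Palindrome = No


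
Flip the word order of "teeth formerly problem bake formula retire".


Original: "teeth formerly problem bake formula retire"
Words (1..n): teeth | formerly | problem | bake | formula | retire
Reversed (n..1): retire | formula | bake | problem | formerly | teeth
Result = "retire formula bake problem formerly teeth"


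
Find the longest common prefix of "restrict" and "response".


Word 1: "restrict"
Word 2: "response"
Comparing from start:
  Pos 0: 'r' == 'r'
  Pos 1: 'e' == 'e'
  Pos 2: 's' == 's'
  Pos 3: 't' != 'p' (stop)
LCP = "res" (length 3)


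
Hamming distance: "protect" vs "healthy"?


Comparing character by character (same length = 7):
  Pos 0: 'p' vs 'h' !=
  Pos 1: 'r' vs 'e' !=
  Pos 2: 'o' vs 'a' !=
  Pos 3: 't' vs 'l' !=
  Pos 4: 'e' vs 't' !=
  Pos 5: 'c' vs 'h' !=
  Pos 6: 't' vs 'y' !=
Hamming distance = 7


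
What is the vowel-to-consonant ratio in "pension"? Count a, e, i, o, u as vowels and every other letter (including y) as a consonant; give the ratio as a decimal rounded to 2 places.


Word: "pension"
Vowels (a,e,i,o,u): 3
Consonants: 4
Ratio = 3/4
= 0.75


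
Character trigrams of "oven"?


Word: "oven" (length 4)
Number of trigrams = 4 - 3 + 1 = 2
  Position 0: "ove"
  Position 1: "ven"
Trigrams = "ove", "ven"


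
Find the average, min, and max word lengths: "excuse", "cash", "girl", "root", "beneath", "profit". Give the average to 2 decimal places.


Lengths: "excuse"=6, "cash"=4, "girl"=4, "root"=4, "beneath"=7, "profit"=6
Sum = 31, Count = 6
Average = 31/6 = 5.17
= avg=5.17, min=4, max=7


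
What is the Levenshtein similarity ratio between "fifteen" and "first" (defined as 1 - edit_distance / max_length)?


Word 1: "fifteen" (length 7)
Word 2: "first" (length 5)
One optimal edit sequence:
  1. keep 'f'
  2. keep 'i'
  3. delete 'f'  (+1)
  4. delete 't'  (+1)
  5. substitute 'e' -> 'r'  (+1)
  6. substitute 'e' -> 's'  (+1)
  7. substitute 'n' -> 't'  (+1)
Edit distance = 5
Max length = max(7, 5) = 7
Similarity = 1 - 5/7
= 0.2857


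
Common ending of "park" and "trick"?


Word 1: "park"
Word 2: "trick"
Comparing from end:
  Pos -1: 'k' == 'k'
  Pos -2: 'r' != 'c' (stop)
LCS = "k" (length 1)


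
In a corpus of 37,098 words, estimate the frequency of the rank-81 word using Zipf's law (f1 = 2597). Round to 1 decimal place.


Zipf's law: f(r) = f(1) / r
f(1) = 2597
f(81) = 2597 / 81
= 32.1 occurrences


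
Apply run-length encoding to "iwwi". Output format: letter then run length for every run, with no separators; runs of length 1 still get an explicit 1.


String: "iwwi"
Scanning for consecutive runs:
  'i' x 1
  'w' x 2
  'i' x 1
RLE = "i1w2i1"


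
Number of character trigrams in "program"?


Word: "program" (length 7)
Number of 3-grams = length - 3 + 1 = 7 - 3 + 1
= 5


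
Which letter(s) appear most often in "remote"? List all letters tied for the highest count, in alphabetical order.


Word: "remote"
Letter counts:
  'e': 2
  'm': 1
  'o': 1
  'r': 1
  't': 1
Maximum count = 2
Most frequent = 'e' (2 times each)


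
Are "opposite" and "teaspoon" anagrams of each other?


Word 1: "opposite" → sorted: eiooppst
Word 2: "teaspoon" → sorted: aenoopst
Same letters? eiooppst != aenoopst
Anagram = No


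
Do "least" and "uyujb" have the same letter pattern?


Pattern of "least": [0, 1, 2, 3, 4]
Pattern of "uyujb": [0, 1, 0, 2, 3]
Patterns do not match
Same pattern = No


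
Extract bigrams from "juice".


Word: "juice" (length 5)
Number of bigrams = 5 - 2 + 1 = 4
  Position 0: "ju"
  Position 1: "ui"
  Position 2: "ic"
  Position 3: "ce"
Bigrams = "ju", "ui", "ic", "ce"


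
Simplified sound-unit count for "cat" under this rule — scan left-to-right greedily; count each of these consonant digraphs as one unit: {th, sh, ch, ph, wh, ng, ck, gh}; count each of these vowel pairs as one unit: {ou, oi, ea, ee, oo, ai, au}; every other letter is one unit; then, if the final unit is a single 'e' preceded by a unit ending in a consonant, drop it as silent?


Word: "cat" (3 letters)
Left-to-right scan:
  [1] 'c' (letter)
  [2] 'a' (letter)
  [3] 't' (letter)
Units from scan: 3
Sound units = 3 units


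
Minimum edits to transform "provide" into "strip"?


Word 1: "provide" (length 7)
Word 2: "strip" (length 5)
One optimal edit sequence (insert/delete/substitute each cost 1):
  1. delete 'p'  (+1)
  2. substitute 'r' -> 's'  (+1)
  3. substitute 'o' -> 't'  (+1)
  4. substitute 'v' -> 'r'  (+1)
  5. keep 'i'
  6. delete 'd'  (+1)
  7. substitute 'e' -> 'p'  (+1)
Total edit operations: 6
Edit distance = 6


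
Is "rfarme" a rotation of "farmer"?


Word: "farmer", Candidate: "rfarme"
Method: check if candidate is substring of word+word
"farmerfarmer" contains "rfarme"? Yes
Is rotation = Yes


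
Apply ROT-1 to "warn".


Word: "warn"
Shift: 1
Each letter → (letter + shift) mod 26:
  'w' (22) + 1 = 23 → 'x'
  'a' (0) + 1 = 1 → 'b'
  'r' (17) + 1 = 18 → 's'
  'n' (13) + 1 = 14 → 'o'
Result = "xbso"


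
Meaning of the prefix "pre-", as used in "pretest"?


Prefix: pre-
Example: pretest (pre- + test)
Meaning = before


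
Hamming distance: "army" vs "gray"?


Comparing character by character (same length = 4):
  Pos 0: 'a' vs 'g' !=
  Pos 1: 'r' vs 'r' =
  Pos 2: 'm' vs 'a' !=
  Pos 3: 'y' vs 'y' =
Hamming distance = 2


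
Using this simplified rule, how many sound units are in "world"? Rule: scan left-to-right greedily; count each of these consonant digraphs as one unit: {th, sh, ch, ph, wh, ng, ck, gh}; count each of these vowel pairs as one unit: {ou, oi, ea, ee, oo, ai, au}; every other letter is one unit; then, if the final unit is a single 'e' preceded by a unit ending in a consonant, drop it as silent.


Word: "world" (5 letters)
Left-to-right scan:
  1. 'w' (letter)
  2. 'o' (letter)
  3. 'r' (letter)
  4. 'l' (letter)
  5. 'd' (letter)
Units from scan: 5
Sound units = 5 units


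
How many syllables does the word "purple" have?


Word: "purple"
Syllable breakdown: pur · ple
Counting: 2 parts
= 2 syllables


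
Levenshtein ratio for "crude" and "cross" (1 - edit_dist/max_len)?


Word 1: "crude" (length 5)
Word 2: "cross" (length 5)
One optimal edit sequence:
  1. keep 'c'
  2. keep 'r'
  3. substitute 'u' -> 'o'  (+1)
  4. substitute 'd' -> 's'  (+1)
  5. substitute 'e' -> 's'  (+1)
Edit distance = 3
Max length = max(5, 5) = 5
Similarity = 1 - 3/5
= 0.4000


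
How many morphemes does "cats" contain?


Word: "cats"
Morphemes: cat / -s
Each morpheme carries meaning
= 2 morphemes


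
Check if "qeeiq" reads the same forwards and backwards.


Word: "qeeiq"
Reversed: "qieeq"
Forward == Backward? qeeiq != qieeq
Palindrome = No


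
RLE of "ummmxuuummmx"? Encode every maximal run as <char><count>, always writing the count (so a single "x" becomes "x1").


String: "ummmxuuummmx"
Scanning for consecutive runs:
  'u' x 1
  'm' x 3
  'x' x 1
  'u' x 3
  'm' x 3
  'x' x 1
RLE = "u1m3x1u3m3x1"


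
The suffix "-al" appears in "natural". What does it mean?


Suffix: -al
Example: natural (nature + -al, with a spelling change)
Meaning = relating to


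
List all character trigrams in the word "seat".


Word: "seat" (length 4)
Number of trigrams = 4 - 3 + 1 = 2
  Position 0: "sea"
  Position 1: "eat"
Trigrams = "sea", "eat"


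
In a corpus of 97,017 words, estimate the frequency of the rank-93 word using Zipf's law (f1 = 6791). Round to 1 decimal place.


Zipf's law: f(r) = f(1) / r
f(1) = 6791
f(93) = 6791 / 93
= 73.0 occurrences


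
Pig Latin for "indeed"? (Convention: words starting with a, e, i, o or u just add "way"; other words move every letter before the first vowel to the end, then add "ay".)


Word: "indeed"
Starts with vowel → add 'way'
Pig Latin = "indeedway"


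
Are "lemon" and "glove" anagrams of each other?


Word 1: "lemon" → sorted: elmno
Word 2: "glove" → sorted: eglov
Same letters? elmno != eglov
Anagram = No


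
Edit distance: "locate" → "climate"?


Word 1: "locate" (length 6)
Word 2: "climate" (length 7)
One optimal edit sequence (insert/delete/substitute each cost 1):
  1. insert 'c'  (+1)
  2. keep 'l'
  3. substitute 'o' -> 'i'  (+1)
  4. substitute 'c' -> 'm'  (+1)
  5. keep 'a'
  6. keep 't'
  7. keep 'e'
Total edit operations: 3
Edit distance = 3


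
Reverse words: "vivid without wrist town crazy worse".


Original: "vivid without wrist town crazy worse"
Words (1..n): vivid | without | wrist | town | crazy | worse
Reversed (n..1): worse | crazy | town | wrist | without | vivid
Result = "worse crazy town wrist without vivid"


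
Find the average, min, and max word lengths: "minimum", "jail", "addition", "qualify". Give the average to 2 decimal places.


Lengths: "minimum"=7, "jail"=4, "addition"=8, "qualify"=7
Sum = 26, Count = 4
Average = 26/4 = 6.50
= avg=6.50, min=4, max=8


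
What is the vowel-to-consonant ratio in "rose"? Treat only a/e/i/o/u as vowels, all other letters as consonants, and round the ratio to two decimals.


Word: "rose"
Vowels (a,e,i,o,u): 2
Consonants: 2
Ratio = 2/2
= 1.00


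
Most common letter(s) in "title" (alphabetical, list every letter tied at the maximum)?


Word: "title"
Letter counts:
  'e': 1
  'i': 1
  'l': 1
  't': 2
Maximum count = 2
Most frequent = 't' (2 times each)


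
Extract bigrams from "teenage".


Word: "teenage" (length 7)
Number of bigrams = 7 - 2 + 1 = 6
  Position 0: "te"
  Position 1: "ee"
  Position 2: "en"
  Position 3: "na"
  Position 4: "ag"
  Position 5: "ge"
Bigrams = "te", "ee", "en", "na", "ag", "ge"


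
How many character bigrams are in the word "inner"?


Word: "inner" (length 5)
Number of 2-grams = length - 2 + 1 = 5 - 2 + 1
= 4


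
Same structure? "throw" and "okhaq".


Pattern of "throw": [0, 1, 2, 3, 4]
Pattern of "okhaq": [0, 1, 2, 3, 4]
Patterns match
Same pattern = Yes


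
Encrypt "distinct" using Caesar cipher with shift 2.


Word: "distinct"
Shift: 2
Each letter → (letter + shift) mod 26:
  'd' (3) + 2 = 5 → 'f'
  'i' (8) + 2 = 10 → 'k'
  's' (18) + 2 = 20 → 'u'
  't' (19) + 2 = 21 → 'v'
  'i' (8) + 2 = 10 → 'k'
  'n' (13) + 2 = 15 → 'p'
  'c' (2) + 2 = 4 → 'e'
  't' (19) + 2 = 21 → 'v'
Result = "fkuvkpev"


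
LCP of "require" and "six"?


Word 1: "require"
Word 2: "six"
Comparing from start:
  Pos 0: 'r' != 's' (stop)
LCP = "" (length 0)


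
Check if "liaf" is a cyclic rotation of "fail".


Word: "fail", Candidate: "liaf"
Method: check if candidate is substring of word+word
"failfail" contains "liaf"? No
Is rotation = No


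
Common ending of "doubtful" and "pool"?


Word 1: "doubtful"
Word 2: "pool"
Comparing from end:
  Pos -1: 'l' == 'l'
  Pos -2: 'u' != 'o' (stop)
LCS = "l" (length 1)


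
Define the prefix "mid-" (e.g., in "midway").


Prefix: mid-
Example: midway = mid- + way
Meaning = middle


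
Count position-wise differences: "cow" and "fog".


Comparing character by character (same length = 3):
  Pos 0: 'c' vs 'f' !=
  Pos 1: 'o' vs 'o' =
  Pos 2: 'w' vs 'g' !=
Hamming distance = 2


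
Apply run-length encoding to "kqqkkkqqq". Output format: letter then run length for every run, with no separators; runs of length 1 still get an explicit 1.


String: "kqqkkkqqq"
Scanning for consecutive runs:
  'k' x 1
  'q' x 2
  'k' x 3
  'q' x 3
RLE = "k1q2k3q3"


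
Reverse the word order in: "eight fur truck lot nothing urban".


Original: "eight fur truck lot nothing urban"
Words (1..n): eight | fur | truck | lot | nothing | urban
Reversed (n..1): urban | nothing | lot | truck | fur | eight
Result = "urban nothing lot truck fur eight"


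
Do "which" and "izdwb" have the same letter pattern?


Pattern of "which": [0, 1, 2, 3, 1]
Pattern of "izdwb": [0, 1, 2, 3, 4]
Patterns do not match
Same pattern = No


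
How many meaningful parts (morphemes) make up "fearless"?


Word: "fearless"
Morphemes: fear | -less
Each morpheme carries meaning
= 2 morphemes


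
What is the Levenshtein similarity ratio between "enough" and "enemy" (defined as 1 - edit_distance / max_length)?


Word 1: "enough" (length 6)
Word 2: "enemy" (length 5)
One optimal edit sequence:
  1. keep 'e'
  2. keep 'n'
  3. delete 'o'  (+1)
  4. substitute 'u' -> 'e'  (+1)
  5. substitute 'g' -> 'm'  (+1)
  6. substitute 'h' -> 'y'  (+1)
Edit distance = 4
Max length = max(6, 5) = 6
Similarity = 1 - 4/6
= 0.3333


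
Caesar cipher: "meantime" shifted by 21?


Word: "meantime"
Shift: 21
Each letter → (letter + shift) mod 26:
  'm' (12) + 21 = 7 → 'h'
  'e' (4) + 21 = 25 → 'z'
  'a' (0) + 21 = 21 → 'v'
  'n' (13) + 21 = 8 → 'i'
  't' (19) + 21 = 14 → 'o'
  'i' (8) + 21 = 3 → 'd'
  'm' (12) + 21 = 7 → 'h'
  'e' (4) + 21 = 25 → 'z'
Result = "hzviodhz"


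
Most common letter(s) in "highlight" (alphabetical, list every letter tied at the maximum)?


Word: "highlight"
Letter counts:
  'g': 2
  'h': 3
  'i': 2
  'l': 1
  't': 1
Maximum count = 3
Most frequent = 'h' (3 times each)


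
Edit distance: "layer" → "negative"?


Word 1: "layer" (length 5)
Word 2: "negative" (length 8)
One optimal edit sequence (insert/delete/substitute each cost 1):
  1. insert 'n'  (+1)
  2. insert 'e'  (+1)
  3. substitute 'l' -> 'g'  (+1)
  4. keep 'a'
  5. insert 't'  (+1)
  6. substitute 'y' -> 'i'  (+1)
  7. substitute 'e' -> 'v'  (+1)
  8. substitute 'r' -> 'e'  (+1)
Total edit operations: 7
Edit distance = 7


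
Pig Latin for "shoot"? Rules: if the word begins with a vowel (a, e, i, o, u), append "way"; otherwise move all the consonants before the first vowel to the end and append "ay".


Word: "shoot"
Starts with consonant(s) → move to end, add 'ay'
Consonant cluster: "sh"
Pig Latin = "ootshay"


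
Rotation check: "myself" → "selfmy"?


Word: "myself", Candidate: "selfmy"
Method: check if candidate is substring of word+word
"myselfmyself" contains "selfmy"? Yes
Is rotation = Yes


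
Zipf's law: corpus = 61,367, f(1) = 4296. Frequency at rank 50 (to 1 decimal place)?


Zipf's law: f(r) = f(1) / r
f(1) = 4296
f(50) = 4296 / 50
= 85.9 occurrences


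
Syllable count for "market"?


Word: "market"
Syllable breakdown: mar · ket
Counting: 2 parts
= 2 syllables


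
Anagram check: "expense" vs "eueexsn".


Word 1: "expense" → sorted: eeenpsx
Word 2: "eueexsn" → sorted: eeensux
Same letters? eeenpsx != eeensux
Anagram = No


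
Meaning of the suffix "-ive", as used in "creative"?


Suffix: -ive
Example: creative (create + -ive, with a spelling change)
Meaning = tending to


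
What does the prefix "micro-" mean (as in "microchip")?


Prefix: micro-
As in: microchip -> micro- + chip
Meaning = small


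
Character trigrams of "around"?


Word: "around" (length 6)
Number of trigrams = 6 - 3 + 1 = 4
  Position 0: "aro"
  Position 1: "rou"
  Position 2: "oun"
  Position 3: "und"
Trigrams = "aro", "rou", "oun", "und"


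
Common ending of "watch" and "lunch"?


Word 1: "watch"
Word 2: "lunch"
Comparing from end:
  Pos -1: 'h' == 'h'
  Pos -2: 'c' == 'c'
  Pos -3: 't' != 'n' (stop)
LCS = "ch" (length 2)


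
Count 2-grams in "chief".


Word: "chief" (length 5)
Number of 2-grams = length - 2 + 1 = 5 - 2 + 1
= 4


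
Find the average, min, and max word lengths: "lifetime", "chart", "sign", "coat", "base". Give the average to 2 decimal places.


Lengths: "lifetime"=8, "chart"=5, "sign"=4, "coat"=4, "base"=4
Sum = 25, Count = 5
Average = 25/5 = 5.00
= avg=5.00, min=4, max=8


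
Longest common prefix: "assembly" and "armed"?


Word 1: "assembly"
Word 2: "armed"
Comparing from start:
  Pos 0: 'a' == 'a'
  Pos 1: 's' != 'r' (stop)
LCP = "a" (length 1)


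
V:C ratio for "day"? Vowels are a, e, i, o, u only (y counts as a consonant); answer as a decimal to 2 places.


Word: "day"
Vowels (a,e,i,o,u): 1
Consonants: 2
Ratio = 1/2
= 0.50


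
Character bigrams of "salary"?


Word: "salary" (length 6)
Number of bigrams = 6 - 2 + 1 = 5
  Position 0: "sa"
  Position 1: "al"
  Position 2: "la"
  Position 3: "ar"
  Position 4: "ry"
Bigrams = "sa", "al", "la", "ar", "ry"


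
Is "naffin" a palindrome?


Word: "naffin"
Reversed: "niffan"
Forward == Backward? naffin != niffan
Palindrome = No


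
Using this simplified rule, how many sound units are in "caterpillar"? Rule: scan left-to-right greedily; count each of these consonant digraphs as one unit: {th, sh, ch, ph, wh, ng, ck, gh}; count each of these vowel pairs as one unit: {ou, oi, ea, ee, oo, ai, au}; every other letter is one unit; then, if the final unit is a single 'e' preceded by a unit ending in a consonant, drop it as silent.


Word: "caterpillar" (11 letters)
Left-to-right scan:
  1. 'c' (letter)
  2. 'a' (letter)
  3. 't' (letter)
  4. 'e' (letter)
  5. 'r' (letter)
  6. 'p' (letter)
  7. 'i' (letter)
  8. 'l' (letter)
  9. 'l' (letter)
  10. 'a' (letter)
  11. 'r' (letter)
Units from scan: 11
Sound units = 11 units


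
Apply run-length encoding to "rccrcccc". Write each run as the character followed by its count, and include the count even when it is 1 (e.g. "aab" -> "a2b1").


String: "rccrcccc"
Scanning for consecutive runs:
  'r' x 1
  'c' x 2
  'r' x 1
  'c' x 4
RLE = "r1c2r1c4"


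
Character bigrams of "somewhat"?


Word: "somewhat" (length 8)
Number of bigrams = 8 - 2 + 1 = 7
  Position 0: "so"
  Position 1: "om"
  Position 2: "me"
  Position 3: "ew"
  Position 4: "wh"
  Position 5: "ha"
  Position 6: "at"
Bigrams = "so", "om", "me", "ew", "wh", "ha", "at"


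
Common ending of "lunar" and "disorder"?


Word 1: "lunar"
Word 2: "disorder"
Comparing from end:
  Pos -1: 'r' == 'r'
  Pos -2: 'a' != 'e' (stop)
LCS = "r" (length 1)


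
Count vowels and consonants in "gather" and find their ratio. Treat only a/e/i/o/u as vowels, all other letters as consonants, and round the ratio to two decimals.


Word: "gather"
Vowels (a,e,i,o,u): 2
Consonants: 4
Ratio = 2/4
= 0.50


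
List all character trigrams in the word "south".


Word: "south" (length 5)
Number of trigrams = 5 - 3 + 1 = 3
  Position 0: "sou"
  Position 1: "out"
  Position 2: "uth"
Trigrams = "sou", "out", "uth"


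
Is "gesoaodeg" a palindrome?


Word: "gesoaodeg"
Reversed: "gedoaoseg"
Forward == Backward? gesoaodeg != gedoaoseg
Palindrome = No


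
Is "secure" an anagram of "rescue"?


Word 1: "rescue" → sorted: ceersu
Word 2: "secure" → sorted: ceersu
Same letters? ceersu == ceersu
Anagram = Yes


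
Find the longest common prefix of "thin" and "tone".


Word 1: "thin"
Word 2: "tone"
Comparing from start:
  Pos 0: 't' == 't'
  Pos 1: 'h' != 'o' (stop)
LCP = "t" (length 1)


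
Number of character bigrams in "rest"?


Word: "rest" (length 4)
Number of 2-grams = length - 2 + 1 = 4 - 2 + 1
= 3


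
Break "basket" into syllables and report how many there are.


Word: "basket"
Syllable breakdown: bas · ket
Counting: 2 parts
= 2 syllables


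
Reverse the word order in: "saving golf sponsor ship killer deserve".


Original: "saving golf sponsor ship killer deserve"
Words (1..n): saving | golf | sponsor | ship | killer | deserve
Reversed (n..1): deserve | killer | ship | sponsor | golf | saving
Result = "deserve killer ship sponsor golf saving"


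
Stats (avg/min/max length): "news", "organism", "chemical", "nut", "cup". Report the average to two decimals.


Lengths: "news"=4, "organism"=8, "chemical"=8, "nut"=3, "cup"=3
Sum = 26, Count = 5
Average = 26/5 = 5.20
= avg=5.20, min=3, max=8


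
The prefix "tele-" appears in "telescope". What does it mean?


Prefix: tele-
Example: telescope = tele- + scope
Meaning = distant


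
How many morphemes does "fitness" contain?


Word: "fitness"
Morphemes: fit + -ness
Each morpheme carries meaning
= 2 morphemes


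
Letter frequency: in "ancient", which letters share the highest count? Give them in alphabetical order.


Word: "ancient"
Letter counts:
  'a': 1
  'c': 1
  'e': 1
  'i': 1
  'n': 2
  't': 1
Maximum count = 2
Most frequent = 'n' (2 times each)


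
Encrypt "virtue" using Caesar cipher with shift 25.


Word: "virtue"
Shift: 25
Each letter → (letter + shift) mod 26:
  'v' (21) + 25 = 20 → 'u'
  'i' (8) + 25 = 7 → 'h'
  'r' (17) + 25 = 16 → 'q'
  't' (19) + 25 = 18 → 's'
  'u' (20) + 25 = 19 → 't'
  'e' (4) + 25 = 3 → 'd'
Result = "uhqstd"


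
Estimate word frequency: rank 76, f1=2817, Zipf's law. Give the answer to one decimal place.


Zipf's law: f(r) = f(1) / r
f(1) = 2817
f(76) = 2817 / 76
= 37.1 occurrences


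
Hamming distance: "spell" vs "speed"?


Comparing character by character (same length = 5):
  Pos 0: 's' vs 's' =
  Pos 1: 'p' vs 'p' =
  Pos 2: 'e' vs 'e' =
  Pos 3: 'l' vs 'e' !=
  Pos 4: 'l' vs 'd' !=
Hamming distance = 2


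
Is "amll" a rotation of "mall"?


Word: "mall", Candidate: "amll"
Method: check if candidate is substring of word+word
"mallmall" contains "amll"? No
Is rotation = No


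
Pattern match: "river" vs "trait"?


Pattern of "river": [0, 1, 2, 3, 0]
Pattern of "trait": [0, 1, 2, 3, 0]
Patterns match
Same pattern = Yes


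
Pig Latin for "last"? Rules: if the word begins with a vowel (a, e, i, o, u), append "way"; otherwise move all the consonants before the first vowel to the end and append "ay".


Word: "last"
Starts with consonant(s) → move to end, add 'ay'
Consonant cluster: "l"
Pig Latin = "astlay"


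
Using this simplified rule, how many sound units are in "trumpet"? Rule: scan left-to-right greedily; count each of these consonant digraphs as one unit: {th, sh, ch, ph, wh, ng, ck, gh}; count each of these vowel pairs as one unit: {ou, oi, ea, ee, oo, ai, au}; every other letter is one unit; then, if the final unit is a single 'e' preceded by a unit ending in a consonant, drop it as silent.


Word: "trumpet" (7 letters)
Left-to-right scan:
  [1] 't' (letter)
  [2] 'r' (letter)
  [3] 'u' (letter)
  [4] 'm' (letter)
  [5] 'p' (letter)
  [6] 'e' (letter)
  [7] 't' (letter)
Units from scan: 7
Sound units = 7 units


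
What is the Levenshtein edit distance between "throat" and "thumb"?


Word 1: "throat" (length 6)
Word 2: "thumb" (length 5)
One optimal edit sequence (insert/delete/substitute each cost 1):
  1. keep 't'
  2. keep 'h'
  3. delete 'r'  (+1)
  4. substitute 'o' -> 'u'  (+1)
  5. substitute 'a' -> 'm'  (+1)
  6. substitute 't' -> 'b'  (+1)
Total edit operations: 4
Edit distance = 4


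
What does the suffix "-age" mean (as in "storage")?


Suffix: -age
As in: storage -> store + -age, with a spelling change
Meaning = result / collection


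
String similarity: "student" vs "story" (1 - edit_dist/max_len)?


Word 1: "student" (length 7)
Word 2: "story" (length 5)
One optimal edit sequence:
  1. keep 's'
  2. keep 't'
  3. delete 'u'  (+1)
  4. delete 'd'  (+1)
  5. substitute 'e' -> 'o'  (+1)
  6. substitute 'n' -> 'r'  (+1)
  7. substitute 't' -> 'y'  (+1)
Edit distance = 5
Max length = max(7, 5) = 7
Similarity = 1 - 5/7
= 0.2857


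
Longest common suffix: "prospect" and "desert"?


Word 1: "prospect"
Word 2: "desert"
Comparing from end:
  Pos -1: 't' == 't'
  Pos -2: 'c' != 'r' (stop)
LCS = "t" (length 1)


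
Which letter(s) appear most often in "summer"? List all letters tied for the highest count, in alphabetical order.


Word: "summer"
Letter counts:
  'e': 1
  'm': 2
  'r': 1
  's': 1
  'u': 1
Maximum count = 2
Most frequent = 'm' (2 times each)


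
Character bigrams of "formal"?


Word: "formal" (length 6)
Number of bigrams = 6 - 2 + 1 = 5
  Position 0: "fo"
  Position 1: "or"
  Position 2: "rm"
  Position 3: "ma"
  Position 4: "al"
Bigrams = "fo", "or", "rm", "ma", "al"


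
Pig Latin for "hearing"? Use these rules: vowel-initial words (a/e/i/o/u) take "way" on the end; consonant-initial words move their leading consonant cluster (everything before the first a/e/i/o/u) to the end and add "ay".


Word: "hearing"
Starts with consonant(s) → move to end, add 'ay'
Consonant cluster: "h"
Pig Latin = "earinghay"


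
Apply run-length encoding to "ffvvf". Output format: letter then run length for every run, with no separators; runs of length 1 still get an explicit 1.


String: "ffvvf"
Scanning for consecutive runs:
  'f' x 2
  'v' x 2
  'f' x 1
RLE = "f2v2f1"


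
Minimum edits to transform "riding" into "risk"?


Word 1: "riding" (length 6)
Word 2: "risk" (length 4)
One optimal edit sequence (insert/delete/substitute each cost 1):
  1. keep 'r'
  2. delete 'i'  (+1)
  3. delete 'd'  (+1)
  4. keep 'i'
  5. substitute 'n' -> 's'  (+1)
  6. substitute 'g' -> 'k'  (+1)
Total edit operations: 4
Edit distance = 4


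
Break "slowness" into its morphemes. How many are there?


Word: "slowness"
Morphemes: slow + -ness
Each morpheme carries meaning
= 2 morphemes


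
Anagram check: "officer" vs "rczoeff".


Word 1: "officer" → sorted: ceffior
Word 2: "rczoeff" → sorted: cefforz
Same letters? ceffior != cefforz
Anagram = No


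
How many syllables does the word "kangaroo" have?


Word: "kangaroo"
Syllable breakdown: kan | ga | roo
Counting: 3 parts
= 3 syllables


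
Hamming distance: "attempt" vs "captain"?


Comparing character by character (same length = 7):
  Pos 0: 'a' vs 'c' !=
  Pos 1: 't' vs 'a' !=
  Pos 2: 't' vs 'p' !=
  Pos 3: 'e' vs 't' !=
  Pos 4: 'm' vs 'a' !=
  Pos 5: 'p' vs 'i' !=
  Pos 6: 't' vs 'n' !=
Hamming distance = 7


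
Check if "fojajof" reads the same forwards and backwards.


Word: "fojajof"
Reversed: "fojajof"
Forward == Backward? fojajof == fojajof
Palindrome = Yes


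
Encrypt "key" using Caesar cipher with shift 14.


Word: "key"
Shift: 14
Each letter → (letter + shift) mod 26:
  'k' (10) + 14 = 24 → 'y'
  'e' (4) + 14 = 18 → 's'
  'y' (24) + 14 = 12 → 'm'
Result = "ysm"


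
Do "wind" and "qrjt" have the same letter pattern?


Pattern of "wind": [0, 1, 2, 3]
Pattern of "qrjt": [0, 1, 2, 3]
Patterns match
Same pattern = Yes


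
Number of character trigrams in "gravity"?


Word: "gravity" (length 7)
Number of 3-grams = length - 3 + 1 = 7 - 3 + 1
= 5


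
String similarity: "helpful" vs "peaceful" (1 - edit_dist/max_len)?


Word 1: "helpful" (length 7)
Word 2: "peaceful" (length 8)
One optimal edit sequence:
  1. substitute 'h' -> 'p'  (+1)
  2. keep 'e'
  3. insert 'a'  (+1)
  4. substitute 'l' -> 'c'  (+1)
  5. substitute 'p' -> 'e'  (+1)
  6. keep 'f'
  7. keep 'u'
  8. keep 'l'
Edit distance = 4
Max length = max(7, 8) = 8
Similarity = 1 - 4/8
= 0.5000


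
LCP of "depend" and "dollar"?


Word 1: "depend"
Word 2: "dollar"
Comparing from start:
  Pos 0: 'd' == 'd'
  Pos 1: 'e' != 'o' (stop)
LCP = "d" (length 1)


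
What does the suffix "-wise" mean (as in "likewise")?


Suffix: -wise
Example: likewise (like + -wise)
Meaning = in the manner of


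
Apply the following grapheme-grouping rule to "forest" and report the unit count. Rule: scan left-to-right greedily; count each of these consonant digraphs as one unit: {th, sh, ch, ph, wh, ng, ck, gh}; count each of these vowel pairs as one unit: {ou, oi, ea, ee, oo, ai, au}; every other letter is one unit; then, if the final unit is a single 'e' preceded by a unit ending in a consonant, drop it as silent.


Word: "forest" (6 letters)
Left-to-right scan:
  (1) 'f' (letter)
  (2) 'o' (letter)
  (3) 'r' (letter)
  (4) 'e' (letter)
  (5) 's' (letter)
  (6) 't' (letter)
Units from scan: 6
Sound units = 6 units


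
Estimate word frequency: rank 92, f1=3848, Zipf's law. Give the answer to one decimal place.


Zipf's law: f(r) = f(1) / r
f(1) = 3848
f(92) = 3848 / 92
= 41.8 occurrences


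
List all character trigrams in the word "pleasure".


Word: "pleasure" (length 8)
Number of trigrams = 8 - 3 + 1 = 6
  Position 0: "ple"
  Position 1: "lea"
  Position 2: "eas"
  Position 3: "asu"
  Position 4: "sur"
  Position 5: "ure"
Trigrams = "ple", "lea", "eas", "asu", "sur", "ure"


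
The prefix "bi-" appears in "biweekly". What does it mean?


Prefix: bi-
Example: biweekly = bi- + weekly
Meaning = two


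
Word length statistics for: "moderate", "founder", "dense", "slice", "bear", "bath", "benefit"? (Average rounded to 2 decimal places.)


Lengths: "moderate"=8, "founder"=7, "dense"=5, "slice"=5, "bear"=4, "bath"=4, "benefit"=7
Sum = 40, Count = 7
Average = 40/7 = 5.71
= avg=5.71, min=4, max=8


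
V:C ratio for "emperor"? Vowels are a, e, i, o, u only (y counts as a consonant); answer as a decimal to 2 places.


Word: "emperor"
Vowels (a,e,i,o,u): 3
Consonants: 4
Ratio = 3/4
= 0.75


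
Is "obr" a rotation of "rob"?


Word: "rob", Candidate: "obr"
Method: check if candidate is substring of word+word
"robrob" contains "obr"? Yes
Is rotation = Yes


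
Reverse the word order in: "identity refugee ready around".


Original: "identity refugee ready around"
Words (1..n): identity | refugee | ready | around
Reversed (n..1): around | ready | refugee | identity
Result = "around ready refugee identity"


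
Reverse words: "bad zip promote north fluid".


Original: "bad zip promote north fluid"
Words (1..n): bad | zip | promote | north | fluid
Reversed (n..1): fluid | north | promote | zip | bad
Result = "fluid north promote zip bad"


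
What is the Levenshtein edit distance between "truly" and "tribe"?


Word 1: "truly" (length 5)
Word 2: "tribe" (length 5)
One optimal edit sequence (insert/delete/substitute each cost 1):
  1. keep 't'
  2. keep 'r'
  3. substitute 'u' -> 'i'  (+1)
  4. substitute 'l' -> 'b'  (+1)
  5. substitute 'y' -> 'e'  (+1)
Total edit operations: 3
Edit distance = 3


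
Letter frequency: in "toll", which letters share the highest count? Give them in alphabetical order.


Word: "toll"
Letter counts:
  'l': 2
  'o': 1
  't': 1
Maximum count = 2
Most frequent = 'l' (2 times each)


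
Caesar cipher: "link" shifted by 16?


Word: "link"
Shift: 16
Each letter → (letter + shift) mod 26:
  'l' (11) + 16 = 1 → 'b'
  'i' (8) + 16 = 24 → 'y'
  'n' (13) + 16 = 3 → 'd'
  'k' (10) + 16 = 0 → 'a'
Result = "byda"
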